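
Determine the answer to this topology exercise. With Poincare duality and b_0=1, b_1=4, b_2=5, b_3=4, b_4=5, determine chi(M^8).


By Poincare duality b_k = b_{8-k}, so full Betti numbers: b_0=1, b_1=4, b_2=5, b_3=4, b_4=5, b_5=4, b_6=5, b_7=4, b_8=1.
chi = sum (-1)^k b_k = 1

1


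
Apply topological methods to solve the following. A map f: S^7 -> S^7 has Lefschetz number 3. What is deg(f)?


L(f) = 1 + (-1)^7 deg(f) on S^7.
3 = 1 + (-1)^7 * deg(f)
(-1)^7 * deg(f) = 2
deg(f) = -2

-2


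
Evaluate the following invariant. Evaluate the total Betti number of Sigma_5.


For Sigma_5: b_0 = 1, b_1 = 2g = 10, b_2 = 1.
Total = 1 + 10 + 1 = 12

12


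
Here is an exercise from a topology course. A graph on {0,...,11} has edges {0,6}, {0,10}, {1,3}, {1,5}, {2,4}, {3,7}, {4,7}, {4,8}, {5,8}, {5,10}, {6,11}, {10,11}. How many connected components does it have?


Run DFS/union-find over 12 vertices.
V = 12, E = 12.
Number of components = 2

2


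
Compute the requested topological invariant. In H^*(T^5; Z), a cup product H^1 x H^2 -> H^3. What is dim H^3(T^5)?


Cup product: H^p x H^q -> H^{p+q}; here p+q = 1+2 = 3.
rank H^k(T^n) = C(n,k).
C(5,3) = 10

10


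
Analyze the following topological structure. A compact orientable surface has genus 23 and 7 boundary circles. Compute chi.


For a compact orientable surface with genus g and b boundary components: chi = 2 - 2g - b.
chi = 2 - 2*23 - 7 = 2 - 46 - 7 = -51

-51


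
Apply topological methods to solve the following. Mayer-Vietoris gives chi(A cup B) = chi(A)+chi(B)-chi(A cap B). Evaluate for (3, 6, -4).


chi(A cup B) = chi(A) + chi(B) - chi(A cap B)
= 3 + (6) - (-4)
= 13

13


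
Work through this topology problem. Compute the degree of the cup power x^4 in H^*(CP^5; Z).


|x| = 2 in H^*(CP^n).
|x^4| = 4 * |x| = 4 * 2 = 8

8


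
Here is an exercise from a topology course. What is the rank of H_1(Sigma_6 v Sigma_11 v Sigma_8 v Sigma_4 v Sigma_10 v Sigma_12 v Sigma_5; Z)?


For a wedge X v Y: reduced H_k(X v Y) = H_k(X) + H_k(Y).
Each Sigma_g contributes b_1 = 2g.
b_1 = 12 + 22 + 16 + 8 + 20 + 24 + 10 = 112

112


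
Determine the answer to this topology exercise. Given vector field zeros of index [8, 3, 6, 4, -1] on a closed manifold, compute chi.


Poincare-Hopf: chi(M) = sum of indices of zeros.
chi = (8) + (3) + (6) + (4) + (-1) = 20

20


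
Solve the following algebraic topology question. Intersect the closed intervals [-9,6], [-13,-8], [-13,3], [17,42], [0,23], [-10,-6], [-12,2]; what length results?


Intersection = [max(a_i), min(b_i)] = [17, -8].
Since 17 > -8, the intersection is empty.
Length = 0

0


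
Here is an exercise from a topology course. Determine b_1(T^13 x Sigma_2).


pi_1(A x B) = pi_1(A) x pi_1(B); rank of abelianization = b_1.
b_1(T^13) = 13, b_1(Sigma_2) = 2*2 = 4.
b_1(product) = 13 + 4 = 17

17


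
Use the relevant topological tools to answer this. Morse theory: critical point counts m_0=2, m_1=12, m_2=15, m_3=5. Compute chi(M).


Morse theory: chi(M) = sum_k (-1)^k m_k where m_k = #(index-k critical points).
= (2) + (-12) + (15) + (-5) = 0

0


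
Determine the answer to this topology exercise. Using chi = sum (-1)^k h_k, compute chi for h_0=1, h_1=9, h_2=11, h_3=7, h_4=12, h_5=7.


Handles of index k contribute (-1)^k to chi (same as CW cells).
chi = (1) + (-9) + (11) + (-7) + (12) + (-7) = 1

1


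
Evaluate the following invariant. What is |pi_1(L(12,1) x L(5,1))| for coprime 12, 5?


pi_1(X x Y) = pi_1(X) x pi_1(Y).
pi_1(L(12,1)) = Z/12, pi_1(L(5,1)) = Z/5.
|Z/12 x Z/5| = 12 * 5 = 60

60


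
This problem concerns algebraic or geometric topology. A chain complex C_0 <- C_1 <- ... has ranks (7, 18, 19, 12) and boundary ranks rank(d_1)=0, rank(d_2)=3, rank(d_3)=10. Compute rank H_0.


rank H_k = rank(ker d_k) - rank(im d_{k+1}).
rank(ker d_0) = rank(C_0) - rank(d_0) = 7 - 0 = 7.
rank(im d_{0+1}) = 0.
rank H_0 = 7 - 0 = 7

7


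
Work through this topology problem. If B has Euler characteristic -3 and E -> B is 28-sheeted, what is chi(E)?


For a finite covering: chi(E) = (number of sheets) * chi(B).
chi(E) = 28 * (-3) = -84

-84


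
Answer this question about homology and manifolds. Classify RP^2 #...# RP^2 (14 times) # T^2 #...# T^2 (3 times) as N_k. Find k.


Since a >= 1, the sum is non-orientable; each T^2 can be replaced by RP^2 # RP^2 (since T^2#RP^2 = 3RP^2).
Total crosscaps k = 14 + 2*3 = 20.
Check via chi: chi = 14*1 + 3*0 - (14+3-1)*2 = -18 = 2 - k = -18. Consistent.

20


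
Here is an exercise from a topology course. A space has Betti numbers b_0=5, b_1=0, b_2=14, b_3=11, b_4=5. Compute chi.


chi = sum_k (-1)^k b_k.
= (5) + (0) + (14) + (-11) + (5)
= 13

13


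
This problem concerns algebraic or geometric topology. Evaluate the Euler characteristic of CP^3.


CP^3 has one cell in each even dimension 0, 2, ..., 2*3 (3+1 cells total).
All cells are even-dimensional, so chi = number of cells.
chi = 3 + 1 = 4

4


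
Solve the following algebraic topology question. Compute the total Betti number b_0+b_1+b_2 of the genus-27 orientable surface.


For Sigma_27: b_0 = 1, b_1 = 2g = 54, b_2 = 1.
Total = 1 + 54 + 1 = 56

56


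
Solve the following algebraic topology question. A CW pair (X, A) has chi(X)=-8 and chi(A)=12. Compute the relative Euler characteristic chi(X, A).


Relative Euler characteristic: chi(X, A) = chi(X) - chi(A).
= -8 - (12) = -20

-20


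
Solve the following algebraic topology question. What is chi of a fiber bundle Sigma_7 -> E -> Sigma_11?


For a fiber bundle F -> E -> B (with CW structure): chi(E) = chi(B) * chi(F).
chi(Sigma_11) = -20, chi(Sigma_7) = -12.
chi(E) = (-20) * (-12) = 240

240


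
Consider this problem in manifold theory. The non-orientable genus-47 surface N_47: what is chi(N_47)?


For a non-orientable closed surface with k crosscaps: chi = 2 - k.
Here k = 47.
chi = 2 - 47 = -45

-45


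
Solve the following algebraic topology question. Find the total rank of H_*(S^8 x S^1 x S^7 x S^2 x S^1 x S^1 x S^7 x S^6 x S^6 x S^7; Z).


Total Betti number is multiplicative under products.
Each S^d (d>=1) has total Betti number 2.
There are 10 sphere factors.
Total = 2^10 = 1024

1024


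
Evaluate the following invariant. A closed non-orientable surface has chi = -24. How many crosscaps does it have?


chi = 2 - k for closed non-orientable surfaces with k crosscaps.
-24 = 2 - k
k = 2 - (-24) = 26

26


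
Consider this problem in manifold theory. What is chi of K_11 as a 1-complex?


K_11: V = 11, E = C(11,2) = 55.
chi = V - E = 11 - 55 = -44

-44


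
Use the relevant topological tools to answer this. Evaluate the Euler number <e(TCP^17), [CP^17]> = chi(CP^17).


For any closed oriented manifold, <e(TM),[M]> = chi(M).
chi(CP^17) = 17+1 = 18

18


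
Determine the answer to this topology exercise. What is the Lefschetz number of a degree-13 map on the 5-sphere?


On S^5: L(f) = tr(f_0*) + (-1)^5 tr(f_5*) = 1 + (-1)^5 * deg(f).
L(f) = 1 + (-1)^5 * 13 = 1 + -13 = -12

-12


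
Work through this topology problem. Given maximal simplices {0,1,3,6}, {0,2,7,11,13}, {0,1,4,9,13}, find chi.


Enumerate all faces; f-vector: f_0=10, f_1=24, f_2=24, f_3=11, f_4=2.
chi = sum (-1)^k f_k = 1

1


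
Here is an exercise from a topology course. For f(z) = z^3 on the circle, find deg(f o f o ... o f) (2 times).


deg(f) = 3. Degree is multiplicative: deg(f^2) = (deg f)^2.
deg(f^2) = (3)^2 = 9

9


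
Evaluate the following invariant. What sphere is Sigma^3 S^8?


Each suspension raises dimension by 1: Sigma S^n = S^{n+1}.
Sigma^3 S^8 = S^{8+3} = S^11

11


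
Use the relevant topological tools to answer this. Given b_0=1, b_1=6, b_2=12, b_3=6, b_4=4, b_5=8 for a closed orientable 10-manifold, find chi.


By Poincare duality b_k = b_{10-k}, so full Betti numbers: b_0=1, b_1=6, b_2=12, b_3=6, b_4=4, b_5=8, b_6=4, b_7=6, b_8=12, b_9=6, b_10=1.
chi = sum (-1)^k b_k = 2

2


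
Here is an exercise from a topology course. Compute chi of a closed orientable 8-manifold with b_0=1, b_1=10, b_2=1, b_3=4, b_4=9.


By Poincare duality b_k = b_{8-k}, so full Betti numbers: b_0=1, b_1=10, b_2=1, b_3=4, b_4=9, b_5=4, b_6=1, b_7=10, b_8=1.
chi = sum (-1)^k b_k = -15

-15


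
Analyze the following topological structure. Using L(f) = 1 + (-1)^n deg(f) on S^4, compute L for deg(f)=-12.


On S^4: L(f) = tr(f_0*) + (-1)^4 tr(f_4*) = 1 + (-1)^4 * deg(f).
L(f) = 1 + (-1)^4 * -12 = 1 + -12 = -11

-11


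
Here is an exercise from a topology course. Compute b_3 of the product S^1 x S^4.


Each S^d has Poincare polynomial 1 + t^d.
The product S^1 x S^4 has Poincare polynomial prod(1+t^d_i).
Expanding: b_0=1, b_1=1, b_4=1, b_5=1.
b_3 = 0

0


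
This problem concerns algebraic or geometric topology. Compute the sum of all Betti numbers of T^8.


b_k(T^8) = C(8,k), so the sum over k is sum_k C(8,k) = 2^8.
Total = 2^8 = 256

256


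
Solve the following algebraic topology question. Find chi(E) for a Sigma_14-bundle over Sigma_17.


For a fiber bundle F -> E -> B (with CW structure): chi(E) = chi(B) * chi(F).
chi(Sigma_17) = -32, chi(Sigma_14) = -26.
chi(E) = (-32) * (-26) = 832

832


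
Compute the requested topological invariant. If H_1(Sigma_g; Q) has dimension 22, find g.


For a closed orientable surface: b_1 = 2g.
22 = 2g
g = 22 / 2 = 11

11


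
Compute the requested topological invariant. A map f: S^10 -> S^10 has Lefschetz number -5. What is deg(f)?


L(f) = 1 + (-1)^10 deg(f) on S^10.
-5 = 1 + (-1)^10 * deg(f)
(-1)^10 * deg(f) = -6
deg(f) = -6

-6


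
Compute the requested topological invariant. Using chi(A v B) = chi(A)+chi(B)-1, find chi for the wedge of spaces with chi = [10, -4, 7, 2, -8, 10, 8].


chi(A v B) = chi(A) + chi(B) - 1 (one point identified).
For 7 spaces: chi = (sum chi_i) - (7 - 1).
sum = 25; chi = 25 - 6 = 19

19


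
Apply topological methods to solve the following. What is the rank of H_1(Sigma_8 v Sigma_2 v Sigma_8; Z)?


For a wedge X v Y: reduced H_k(X v Y) = H_k(X) + H_k(Y).
Each Sigma_g contributes b_1 = 2g.
b_1 = 16 + 4 + 16 = 36

36


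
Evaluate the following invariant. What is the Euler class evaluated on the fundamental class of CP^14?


For any closed oriented manifold, <e(TM),[M]> = chi(M).
chi(CP^14) = 14+1 = 15

15


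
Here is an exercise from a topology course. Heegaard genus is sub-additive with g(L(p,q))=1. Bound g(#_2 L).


Heegaard genus satisfies g(A#B) <= g(A) + g(B).
Each lens space has g = 1.
Upper bound: 2 * 1 = 2

2


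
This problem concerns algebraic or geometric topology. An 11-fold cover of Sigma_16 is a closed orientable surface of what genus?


For an n-sheeted cover: chi(E) = n * chi(B).
chi(Sigma_16) = 2 - 2*16 = -30.
chi(E) = 11 * (-30) = -330.
genus(E) = (2 - chi(E))/2 = (2 - (-330))/2 = 332/2 = 166

166


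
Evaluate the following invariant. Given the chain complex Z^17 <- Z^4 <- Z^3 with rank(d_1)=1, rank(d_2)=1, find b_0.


rank H_k = rank(ker d_k) - rank(im d_{k+1}).
rank(ker d_0) = rank(C_0) - rank(d_0) = 17 - 0 = 17.
rank(im d_{0+1}) = 1.
rank H_0 = 17 - 1 = 16

16


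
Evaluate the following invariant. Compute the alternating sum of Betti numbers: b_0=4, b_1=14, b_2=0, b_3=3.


chi = sum_k (-1)^k b_k.
= (4) + (-14) + (0) + (-3)
= -13

-13


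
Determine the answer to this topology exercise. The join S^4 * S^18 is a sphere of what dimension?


Join of spheres: S^m * S^n = S^{m+n+1}.
dim = 4 + 18 + 1 = 23

23


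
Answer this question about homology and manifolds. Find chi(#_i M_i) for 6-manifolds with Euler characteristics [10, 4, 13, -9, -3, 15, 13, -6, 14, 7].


For n-manifolds: chi(A#B) = chi(A) + chi(B) - chi(S^6).
chi(S^6) = 1 + (-1)^6 = 2.
chi(#) = (sum chi_i) - (10-1)*chi(S^6) = 58 - 9*2 = 40

40


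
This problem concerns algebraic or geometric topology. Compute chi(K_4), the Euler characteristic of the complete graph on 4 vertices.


K_4: V = 4, E = C(4,2) = 6.
chi = V - E = 4 - 6 = -2

-2


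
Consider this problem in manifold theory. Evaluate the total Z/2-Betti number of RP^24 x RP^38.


dim H^*(RP^n; Z/2) = n+1 (one Z/2 in each degree 0..n).
Total Betti number is multiplicative.
Total = (24+1) * (38+1) = 25 * 39 = 975

975


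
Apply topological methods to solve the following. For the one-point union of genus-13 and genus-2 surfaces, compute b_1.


For a wedge: H_1(A v B) = H_1(A) + H_1(B).
b_1(Sigma_13) = 26, b_1(Sigma_2) = 4.
b_1 = 26 + 4 = 30

30


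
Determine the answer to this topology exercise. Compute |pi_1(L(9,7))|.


pi_1(L(p,q)) = Z/pZ for any q coprime to p.
|pi_1(L(9,7))| = 9

9


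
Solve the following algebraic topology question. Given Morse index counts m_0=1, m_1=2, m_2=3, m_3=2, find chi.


Morse theory: chi(M) = sum_k (-1)^k m_k where m_k = #(index-k critical points).
= (1) + (-2) + (3) + (-2) = 0

0


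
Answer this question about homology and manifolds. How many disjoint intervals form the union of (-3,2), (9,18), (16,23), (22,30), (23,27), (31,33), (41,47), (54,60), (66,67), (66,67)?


Sort and merge overlapping open intervals.
Merged: (-3,2), (9,30), (31,33), (41,47), (54,60), (66,67).
Number of components = 6

6


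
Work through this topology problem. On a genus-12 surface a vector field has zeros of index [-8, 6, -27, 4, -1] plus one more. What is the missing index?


Poincare-Hopf: sum of indices = chi(M).
chi(Sigma_12) = 2 - 2*12 = -22.
Sum of known indices = -26.
x = chi - (sum known) = -22 - (-26) = 4

4


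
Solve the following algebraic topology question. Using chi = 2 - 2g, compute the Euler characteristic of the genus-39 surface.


For a closed orientable surface of genus g: chi = 2 - 2g.
Here g = 39.
chi = 2 - 2*39 = 2 - 78 = -76

-76


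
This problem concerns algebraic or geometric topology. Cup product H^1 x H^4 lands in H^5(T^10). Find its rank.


Cup product: H^p x H^q -> H^{p+q}; here p+q = 1+4 = 5.
rank H^k(T^n) = C(n,k).
C(10,5) = 252

252


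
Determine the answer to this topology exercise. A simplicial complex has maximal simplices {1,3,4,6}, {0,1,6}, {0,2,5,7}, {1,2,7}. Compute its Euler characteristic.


Enumerate all faces; f-vector: f_0=8, f_1=16, f_2=10, f_3=2.
chi = sum (-1)^k f_k = 0

0


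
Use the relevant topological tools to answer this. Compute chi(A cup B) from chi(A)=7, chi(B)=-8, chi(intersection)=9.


chi(A cup B) = chi(A) + chi(B) - chi(A cap B)
= 7 + (-8) - (9)
= -10

-10


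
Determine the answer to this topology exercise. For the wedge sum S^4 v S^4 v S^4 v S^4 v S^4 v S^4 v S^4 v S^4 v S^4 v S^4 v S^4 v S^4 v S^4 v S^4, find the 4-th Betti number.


For a wedge of spheres, H_k (k>0) is free on one generator per sphere of dimension k.
Spheres of dimension 4: count = 14.
b_4 = 14

14


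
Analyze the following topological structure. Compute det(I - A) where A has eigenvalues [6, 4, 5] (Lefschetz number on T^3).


For a torus self-map: L(f) = det(I - A) where A acts on H_1.
L(f) = (1-6) * (1-4) * (1-5) = -5 * -3 * -4 = -60

-60


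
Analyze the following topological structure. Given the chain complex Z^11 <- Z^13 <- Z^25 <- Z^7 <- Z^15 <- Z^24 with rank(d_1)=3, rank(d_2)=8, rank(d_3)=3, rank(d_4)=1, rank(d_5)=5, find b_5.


rank H_k = rank(ker d_k) - rank(im d_{k+1}).
rank(ker d_5) = rank(C_5) - rank(d_5) = 24 - 5 = 19.
rank(im d_{5+1}) = 0.
rank H_5 = 19 - 0 = 19

19


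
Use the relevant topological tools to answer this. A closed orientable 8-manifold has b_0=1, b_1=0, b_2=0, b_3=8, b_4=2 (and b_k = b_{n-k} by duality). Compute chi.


By Poincare duality b_k = b_{8-k}, so full Betti numbers: b_0=1, b_1=0, b_2=0, b_3=8, b_4=2, b_5=8, b_6=0, b_7=0, b_8=1.
chi = sum (-1)^k b_k = -12

-12


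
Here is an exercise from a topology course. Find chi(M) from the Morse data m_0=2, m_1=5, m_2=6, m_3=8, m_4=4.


Morse theory: chi(M) = sum_k (-1)^k m_k where m_k = #(index-k critical points).
= (2) + (-5) + (6) + (-8) + (4) = -1

-1


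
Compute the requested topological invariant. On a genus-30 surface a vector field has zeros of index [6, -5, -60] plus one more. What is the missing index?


Poincare-Hopf: sum of indices = chi(M).
chi(Sigma_30) = 2 - 2*30 = -58.
Sum of known indices = -59.
x = chi - (sum known) = -58 - (-59) = 1

1


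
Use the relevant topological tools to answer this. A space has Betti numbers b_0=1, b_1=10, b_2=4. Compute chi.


chi = sum_k (-1)^k b_k.
= (1) + (-10) + (4)
= -5

-5


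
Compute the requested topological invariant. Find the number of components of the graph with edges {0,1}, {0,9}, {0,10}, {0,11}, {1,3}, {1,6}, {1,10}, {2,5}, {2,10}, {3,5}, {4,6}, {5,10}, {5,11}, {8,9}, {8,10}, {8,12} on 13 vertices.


Run DFS/union-find over 13 vertices.
V = 13, E = 16.
Number of components = 2

2


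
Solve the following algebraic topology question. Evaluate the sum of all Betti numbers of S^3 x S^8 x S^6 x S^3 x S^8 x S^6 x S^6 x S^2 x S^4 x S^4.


Total Betti number is multiplicative under products.
Each S^d (d>=1) has total Betti number 2.
There are 10 sphere factors.
Total = 2^10 = 1024

1024


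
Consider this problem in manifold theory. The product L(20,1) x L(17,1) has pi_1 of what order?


pi_1(X x Y) = pi_1(X) x pi_1(Y).
pi_1(L(20,1)) = Z/20, pi_1(L(17,1)) = Z/17.
|Z/20 x Z/17| = 20 * 17 = 340

340


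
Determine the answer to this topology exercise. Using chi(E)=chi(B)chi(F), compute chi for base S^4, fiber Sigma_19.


chi(S^4) = 2 (n even), chi(Sigma_19) = 2 - 2*19 = -36.
chi(E) = 2 * (-36) = -72

-72


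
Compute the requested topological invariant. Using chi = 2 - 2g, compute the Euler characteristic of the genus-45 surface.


For a closed orientable surface of genus g: chi = 2 - 2g.
Here g = 45.
chi = 2 - 2*45 = 2 - 90 = -88

-88


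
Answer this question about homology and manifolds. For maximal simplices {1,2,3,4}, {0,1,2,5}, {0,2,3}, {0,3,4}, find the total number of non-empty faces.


Each maximal simplex on m vertices has 2^m - 1 nonempty faces.
Take the union (dedupe shared faces).
Total distinct faces = 31

31


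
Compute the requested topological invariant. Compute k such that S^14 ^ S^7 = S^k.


S^m ^ S^n = S^{m+n}.
k = 14 + 7 = 21

21


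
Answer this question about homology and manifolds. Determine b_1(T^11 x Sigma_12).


pi_1(A x B) = pi_1(A) x pi_1(B); rank of abelianization = b_1.
b_1(T^11) = 11, b_1(Sigma_12) = 2*12 = 24.
b_1(product) = 11 + 24 = 35

35


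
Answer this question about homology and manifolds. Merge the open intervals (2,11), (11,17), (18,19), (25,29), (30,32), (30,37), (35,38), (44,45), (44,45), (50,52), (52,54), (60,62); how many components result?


Sort and merge overlapping open intervals.
Merged: (2,11), (11,17), (18,19), (25,29), (30,38), (44,45), (50,52), (52,54), (60,62).
Number of components = 9

9


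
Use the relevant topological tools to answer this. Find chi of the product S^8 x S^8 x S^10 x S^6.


chi is multiplicative: chi(X x Y) = chi(X) chi(Y).
Each even-dim sphere has chi = 2. There are 4 factors.
chi = 2^4 = 16

16


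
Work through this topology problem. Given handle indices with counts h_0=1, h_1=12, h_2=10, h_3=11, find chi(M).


Handles of index k contribute (-1)^k to chi (same as CW cells).
chi = (1) + (-12) + (10) + (-11) = -12

-12


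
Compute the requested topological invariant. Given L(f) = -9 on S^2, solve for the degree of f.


L(f) = 1 + (-1)^2 deg(f) on S^2.
-9 = 1 + (-1)^2 * deg(f)
(-1)^2 * deg(f) = -10
deg(f) = -10

-10


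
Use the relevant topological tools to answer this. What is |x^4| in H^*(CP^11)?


|x| = 2 in H^*(CP^n).
|x^4| = 4 * |x| = 4 * 2 = 8

8


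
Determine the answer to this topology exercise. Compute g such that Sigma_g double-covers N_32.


chi(N_32) = 2 - 32 = -30.
Double cover: chi(Sigma_g) = 2 * chi(N_32) = 2*(-30) = -60.
2 - 2g = -60, so g = (2 - (-60))/2 = 62/2 = 31

31


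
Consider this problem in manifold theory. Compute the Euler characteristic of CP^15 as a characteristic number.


For any closed oriented manifold, <e(TM),[M]> = chi(M).
chi(CP^15) = 15+1 = 16

16


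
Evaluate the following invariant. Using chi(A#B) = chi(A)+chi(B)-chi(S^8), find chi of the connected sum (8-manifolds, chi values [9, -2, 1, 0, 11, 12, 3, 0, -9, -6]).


For n-manifolds: chi(A#B) = chi(A) + chi(B) - chi(S^8).
chi(S^8) = 1 + (-1)^8 = 2.
chi(#) = (sum chi_i) - (10-1)*chi(S^8) = 19 - 9*2 = 1

1


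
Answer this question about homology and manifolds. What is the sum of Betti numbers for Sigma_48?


For Sigma_48: b_0 = 1, b_1 = 2g = 96, b_2 = 1.
Total = 1 + 96 + 1 = 98

98


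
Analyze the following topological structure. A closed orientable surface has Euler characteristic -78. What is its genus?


chi = 2 - 2g for closed orientable surfaces.
-78 = 2 - 2g
2g = 2 - (-78) = 80
g = 40

40


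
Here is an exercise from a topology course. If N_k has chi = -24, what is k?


chi = 2 - k for closed non-orientable surfaces with k crosscaps.
-24 = 2 - k
k = 2 - (-24) = 26

26


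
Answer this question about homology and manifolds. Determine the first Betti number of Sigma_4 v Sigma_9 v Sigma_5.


For a wedge X v Y: reduced H_k(X v Y) = H_k(X) + H_k(Y).
Each Sigma_g contributes b_1 = 2g.
b_1 = 8 + 18 + 10 = 36

36


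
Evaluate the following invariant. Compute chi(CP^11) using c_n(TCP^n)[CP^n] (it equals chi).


For any closed oriented manifold, <e(TM),[M]> = chi(M).
chi(CP^11) = 11+1 = 12

12


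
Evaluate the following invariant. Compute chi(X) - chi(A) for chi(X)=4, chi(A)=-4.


Relative Euler characteristic: chi(X, A) = chi(X) - chi(A).
= 4 - (-4) = 8

8


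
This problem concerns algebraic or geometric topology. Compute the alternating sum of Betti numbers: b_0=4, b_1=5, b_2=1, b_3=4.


chi = sum_k (-1)^k b_k.
= (4) + (-5) + (1) + (-4)
= -4

-4


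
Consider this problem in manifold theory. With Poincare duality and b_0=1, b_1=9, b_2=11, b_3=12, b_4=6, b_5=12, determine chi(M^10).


By Poincare duality b_k = b_{10-k}, so full Betti numbers: b_0=1, b_1=9, b_2=11, b_3=12, b_4=6, b_5=12, b_6=6, b_7=12, b_8=11, b_9=9, b_10=1.
chi = sum (-1)^k b_k = -18

-18


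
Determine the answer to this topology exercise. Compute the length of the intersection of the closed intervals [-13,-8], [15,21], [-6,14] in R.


Intersection = [max(a_i), min(b_i)] = [15, -8].
Since 15 > -8, the intersection is empty.
Length = 0

0


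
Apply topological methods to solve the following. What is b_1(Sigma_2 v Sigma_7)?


For a wedge: H_1(A v B) = H_1(A) + H_1(B).
b_1(Sigma_2) = 4, b_1(Sigma_7) = 14.
b_1 = 4 + 14 = 18

18


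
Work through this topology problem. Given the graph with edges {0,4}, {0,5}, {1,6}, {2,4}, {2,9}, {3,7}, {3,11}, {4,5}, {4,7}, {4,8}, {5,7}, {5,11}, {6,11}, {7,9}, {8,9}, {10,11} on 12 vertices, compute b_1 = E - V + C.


b_1 = E - V + (number of components).
E = 16, V = 12, components = 1.
b_1 = 16 - 12 + 1 = 5

5


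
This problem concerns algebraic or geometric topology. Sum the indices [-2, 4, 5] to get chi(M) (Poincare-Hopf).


Poincare-Hopf: chi(M) = sum of indices of zeros.
chi = (-2) + (4) + (5) = 7

7


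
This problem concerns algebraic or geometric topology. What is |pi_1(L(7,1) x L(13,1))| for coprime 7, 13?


pi_1(X x Y) = pi_1(X) x pi_1(Y).
pi_1(L(7,1)) = Z/7, pi_1(L(13,1)) = Z/13.
|Z/7 x Z/13| = 7 * 13 = 91

91


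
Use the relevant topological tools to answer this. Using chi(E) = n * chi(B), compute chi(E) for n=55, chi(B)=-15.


For a finite covering: chi(E) = (number of sheets) * chi(B).
chi(E) = 55 * (-15) = -825

-825


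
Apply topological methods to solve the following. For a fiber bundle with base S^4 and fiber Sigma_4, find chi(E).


chi(S^4) = 2 (n even), chi(Sigma_4) = 2 - 2*4 = -6.
chi(E) = 2 * (-6) = -12

-12


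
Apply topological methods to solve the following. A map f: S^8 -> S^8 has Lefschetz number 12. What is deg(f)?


L(f) = 1 + (-1)^8 deg(f) on S^8.
12 = 1 + (-1)^8 * deg(f)
(-1)^8 * deg(f) = 11
deg(f) = 11

11


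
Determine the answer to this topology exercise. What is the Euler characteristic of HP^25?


HP^25 has one cell in each dimension 0, 4, ..., 4*25 (25+1 cells, all even-dim).
chi = 25 + 1 = 26

26


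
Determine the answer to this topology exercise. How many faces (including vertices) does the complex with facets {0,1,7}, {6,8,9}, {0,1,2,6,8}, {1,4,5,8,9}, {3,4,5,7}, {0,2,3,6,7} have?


Each maximal simplex on m vertices has 2^m - 1 nonempty faces.
Take the union (dedupe shared faces).
Total distinct faces = 96

96


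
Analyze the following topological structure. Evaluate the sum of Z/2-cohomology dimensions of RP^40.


H^k(RP^40; Z/2) = Z/2 for each 0 <= k <= 40.
Total dimension = 40 + 1 = 41

41


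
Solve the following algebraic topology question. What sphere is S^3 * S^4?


Join of spheres: S^m * S^n = S^{m+n+1}.
dim = 3 + 4 + 1 = 8

8


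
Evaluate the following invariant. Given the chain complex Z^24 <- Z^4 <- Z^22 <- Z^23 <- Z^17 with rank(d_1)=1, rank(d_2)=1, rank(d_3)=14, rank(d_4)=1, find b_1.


rank H_k = rank(ker d_k) - rank(im d_{k+1}).
rank(ker d_1) = rank(C_1) - rank(d_1) = 4 - 1 = 3.
rank(im d_{1+1}) = 1.
rank H_1 = 3 - 1 = 2

2


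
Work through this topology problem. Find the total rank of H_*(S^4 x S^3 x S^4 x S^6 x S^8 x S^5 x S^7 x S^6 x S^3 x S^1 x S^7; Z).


Total Betti number is multiplicative under products.
Each S^d (d>=1) has total Betti number 2.
There are 11 sphere factors.
Total = 2^11 = 2048

2048


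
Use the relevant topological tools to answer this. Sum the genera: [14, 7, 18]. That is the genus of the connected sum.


Genus is additive under connected sum of orientable surfaces.
g = 14 + 7 + 18 = 39

39


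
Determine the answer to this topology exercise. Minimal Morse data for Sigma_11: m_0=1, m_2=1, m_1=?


A perfect Morse function has m_k = b_k.
For Sigma_11: b_0=1, b_1=2g=22, b_2=1.
Saddles m_1 = 2g = 22

22


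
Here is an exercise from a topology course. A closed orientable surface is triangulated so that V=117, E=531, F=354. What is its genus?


chi = V - E + F = 117 - 531 + 354 = -60
For orientable closed surface: chi = 2 - 2g, so g = (2 - chi)/2.
g = (2 - (-60)) / 2 = 62 / 2 = 31

31


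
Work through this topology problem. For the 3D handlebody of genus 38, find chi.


A genus-g handlebody deformation retracts to a wedge of g circles.
chi(vee_g S^1) = 1 - g.
chi(H_38) = 1 - 38 = -37

-37


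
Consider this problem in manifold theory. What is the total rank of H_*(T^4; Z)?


b_k(T^4) = C(4,k), so the sum over k is sum_k C(4,k) = 2^4.
Total = 2^4 = 16

16


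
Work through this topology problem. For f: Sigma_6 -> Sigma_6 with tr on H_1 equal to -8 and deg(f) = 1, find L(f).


L(f) = tr(f_0*) - tr(f_1*) + tr(f_2*).
= 1 - (-8) + (1)
= 10

10


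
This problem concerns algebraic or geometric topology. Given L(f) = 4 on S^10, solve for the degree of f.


L(f) = 1 + (-1)^10 deg(f) on S^10.
4 = 1 + (-1)^10 * deg(f)
(-1)^10 * deg(f) = 3
deg(f) = 3

3


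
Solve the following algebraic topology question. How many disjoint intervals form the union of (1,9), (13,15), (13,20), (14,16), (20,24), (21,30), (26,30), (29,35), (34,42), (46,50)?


Sort and merge overlapping open intervals.
Merged: (1,9), (13,20), (20,42), (46,50).
Number of components = 4

4


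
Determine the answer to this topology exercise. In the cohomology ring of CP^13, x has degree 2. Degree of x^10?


|x| = 2 in H^*(CP^n).
|x^10| = 10 * |x| = 10 * 2 = 20

20


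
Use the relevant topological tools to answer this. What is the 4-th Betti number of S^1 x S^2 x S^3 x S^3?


Each S^d has Poincare polynomial 1 + t^d.
The product S^1 x S^2 x S^3 x S^3 has Poincare polynomial prod(1+t^d_i).
Expanding: b_0=1, b_1=1, b_2=1, b_3=3, b_4=2, b_5=2, b_6=3, b_7=1, b_8=1, b_9=1.
b_4 = 2

2


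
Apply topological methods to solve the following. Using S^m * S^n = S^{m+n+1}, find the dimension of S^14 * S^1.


Join of spheres: S^m * S^n = S^{m+n+1}.
dim = 14 + 1 + 1 = 16

16


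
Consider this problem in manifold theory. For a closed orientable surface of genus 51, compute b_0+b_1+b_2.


For Sigma_51: b_0 = 1, b_1 = 2g = 102, b_2 = 1.
Total = 1 + 102 + 1 = 104

104


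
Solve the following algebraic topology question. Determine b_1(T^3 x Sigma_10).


pi_1(A x B) = pi_1(A) x pi_1(B); rank of abelianization = b_1.
b_1(T^3) = 3, b_1(Sigma_10) = 2*10 = 20.
b_1(product) = 3 + 20 = 23

23


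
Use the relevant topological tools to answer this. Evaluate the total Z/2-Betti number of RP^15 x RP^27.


dim H^*(RP^n; Z/2) = n+1 (one Z/2 in each degree 0..n).
Total Betti number is multiplicative.
Total = (15+1) * (27+1) = 16 * 28 = 448

448


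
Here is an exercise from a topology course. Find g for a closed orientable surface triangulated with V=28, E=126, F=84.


chi = V - E + F = 28 - 126 + 84 = -14
For orientable closed surface: chi = 2 - 2g, so g = (2 - chi)/2.
g = (2 - (-14)) / 2 = 16 / 2 = 8

8


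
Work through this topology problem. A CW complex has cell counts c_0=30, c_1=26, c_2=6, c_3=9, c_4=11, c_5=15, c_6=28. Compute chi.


chi = sum_k (-1)^k c_k.
= (-1)^0*30 + (-1)^1*26 + (-1)^2*6 + (-1)^3*9 + (-1)^4*11 + (-1)^5*15 + (-1)^6*28
= (30) + (-26) + (6) + (-9) + (11) + (-15) + (28)
= 25

25


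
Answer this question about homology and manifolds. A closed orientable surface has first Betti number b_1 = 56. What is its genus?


For a closed orientable surface: b_1 = 2g.
56 = 2g
g = 56 / 2 = 28

28


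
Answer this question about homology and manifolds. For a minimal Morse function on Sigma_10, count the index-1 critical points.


A perfect Morse function has m_k = b_k.
For Sigma_10: b_0=1, b_1=2g=20, b_2=1.
Saddles m_1 = 2g = 20

20


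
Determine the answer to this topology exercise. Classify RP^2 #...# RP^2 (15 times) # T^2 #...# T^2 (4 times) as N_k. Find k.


Since a >= 1, the sum is non-orientable; each T^2 can be replaced by RP^2 # RP^2 (since T^2#RP^2 = 3RP^2).
Total crosscaps k = 15 + 2*4 = 23.
Check via chi: chi = 15*1 + 4*0 - (15+4-1)*2 = -21 = 2 - k = -21. Consistent.

23


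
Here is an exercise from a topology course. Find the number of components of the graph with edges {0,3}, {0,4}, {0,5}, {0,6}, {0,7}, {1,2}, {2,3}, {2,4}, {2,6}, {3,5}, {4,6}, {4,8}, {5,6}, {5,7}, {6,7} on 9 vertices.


Run DFS/union-find over 9 vertices.
V = 9, E = 15.
Number of components = 1

1


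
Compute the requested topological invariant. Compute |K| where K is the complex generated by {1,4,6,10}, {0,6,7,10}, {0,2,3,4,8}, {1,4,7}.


Each maximal simplex on m vertices has 2^m - 1 nonempty faces.
Take the union (dedupe shared faces).
Total distinct faces = 59

59


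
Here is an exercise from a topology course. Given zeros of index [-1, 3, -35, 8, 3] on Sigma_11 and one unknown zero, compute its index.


Poincare-Hopf: sum of indices = chi(M).
chi(Sigma_11) = 2 - 2*11 = -20.
Sum of known indices = -22.
x = chi - (sum known) = -20 - (-22) = 2

2


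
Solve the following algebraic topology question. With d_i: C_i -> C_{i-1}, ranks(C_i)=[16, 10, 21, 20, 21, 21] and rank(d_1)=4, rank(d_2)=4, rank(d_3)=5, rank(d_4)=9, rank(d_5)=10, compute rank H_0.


rank H_k = rank(ker d_k) - rank(im d_{k+1}).
rank(ker d_0) = rank(C_0) - rank(d_0) = 16 - 0 = 16.
rank(im d_{0+1}) = 4.
rank H_0 = 16 - 4 = 12

12


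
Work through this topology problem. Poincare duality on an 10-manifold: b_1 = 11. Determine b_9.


Poincare duality for closed orientable n-manifolds: b_k = b_{n-k}.
Here n = 10, so b_9 = b_1 = 11

11


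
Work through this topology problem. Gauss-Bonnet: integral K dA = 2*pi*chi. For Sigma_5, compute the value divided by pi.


Gauss-Bonnet: integral K dA = 2*pi*chi(M).
chi(Sigma_5) = 2 - 2*5 = -8.
(integral K dA)/pi = 2*chi = 2*(-8) = -16

-16


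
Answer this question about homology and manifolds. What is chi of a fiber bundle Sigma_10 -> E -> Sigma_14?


For a fiber bundle F -> E -> B (with CW structure): chi(E) = chi(B) * chi(F).
chi(Sigma_14) = -26, chi(Sigma_10) = -18.
chi(E) = (-26) * (-18) = 468

468


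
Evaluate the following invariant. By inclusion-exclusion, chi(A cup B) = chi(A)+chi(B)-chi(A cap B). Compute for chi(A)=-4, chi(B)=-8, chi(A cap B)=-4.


chi(A cup B) = chi(A) + chi(B) - chi(A cap B)
= -4 + (-8) - (-4)
= -8

-8


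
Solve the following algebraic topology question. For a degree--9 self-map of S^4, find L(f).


On S^4: L(f) = tr(f_0*) + (-1)^4 tr(f_4*) = 1 + (-1)^4 * deg(f).
L(f) = 1 + (-1)^4 * -9 = 1 + -9 = -8

-8


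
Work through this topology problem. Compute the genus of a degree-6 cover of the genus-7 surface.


For an n-sheeted cover: chi(E) = n * chi(B).
chi(Sigma_7) = 2 - 2*7 = -12.
chi(E) = 6 * (-12) = -72.
genus(E) = (2 - chi(E))/2 = (2 - (-72))/2 = 74/2 = 37

37


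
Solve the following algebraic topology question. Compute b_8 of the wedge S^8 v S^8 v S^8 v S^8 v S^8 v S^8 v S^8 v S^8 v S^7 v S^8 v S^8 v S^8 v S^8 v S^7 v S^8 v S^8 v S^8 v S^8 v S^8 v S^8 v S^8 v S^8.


For a wedge of spheres, H_k (k>0) is free on one generator per sphere of dimension k.
Spheres of dimension 8: count = 20.
b_8 = 20

20


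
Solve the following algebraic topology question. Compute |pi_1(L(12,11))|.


pi_1(L(p,q)) = Z/pZ for any q coprime to p.
|pi_1(L(12,11))| = 12

12


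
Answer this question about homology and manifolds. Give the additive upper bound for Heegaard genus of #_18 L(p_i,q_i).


Heegaard genus satisfies g(A#B) <= g(A) + g(B).
Each lens space has g = 1.
Upper bound: 18 * 1 = 18

18


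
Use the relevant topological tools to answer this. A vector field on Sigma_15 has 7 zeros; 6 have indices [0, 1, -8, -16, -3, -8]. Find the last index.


Poincare-Hopf: sum of indices = chi(M).
chi(Sigma_15) = 2 - 2*15 = -28.
Sum of known indices = -34.
x = chi - (sum known) = -28 - (-34) = 6

6


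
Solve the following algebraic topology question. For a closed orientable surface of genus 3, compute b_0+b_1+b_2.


For Sigma_3: b_0 = 1, b_1 = 2g = 6, b_2 = 1.
Total = 1 + 6 + 1 = 8

8


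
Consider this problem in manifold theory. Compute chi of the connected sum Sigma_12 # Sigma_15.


chi(Sigma_12) = 2 - 2*12 = -22
chi(Sigma_15) = 2 - 2*15 = -28
For surfaces: chi(A#B) = chi(A) + chi(B) - 2.
chi = -22 + -28 - 2 = -52

-52


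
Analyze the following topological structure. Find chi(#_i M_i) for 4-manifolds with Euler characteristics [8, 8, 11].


For n-manifolds: chi(A#B) = chi(A) + chi(B) - chi(S^4).
chi(S^4) = 1 + (-1)^4 = 2.
chi(#) = (sum chi_i) - (3-1)*chi(S^4) = 27 - 2*2 = 23

23


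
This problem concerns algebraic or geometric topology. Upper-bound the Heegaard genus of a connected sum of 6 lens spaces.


Heegaard genus satisfies g(A#B) <= g(A) + g(B).
Each lens space has g = 1.
Upper bound: 6 * 1 = 6

6


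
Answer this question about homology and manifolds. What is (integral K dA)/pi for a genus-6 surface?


Gauss-Bonnet: integral K dA = 2*pi*chi(M).
chi(Sigma_6) = 2 - 2*6 = -10.
(integral K dA)/pi = 2*chi = 2*(-10) = -20

-20


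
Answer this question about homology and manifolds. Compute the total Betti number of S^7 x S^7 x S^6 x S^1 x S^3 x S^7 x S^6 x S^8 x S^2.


Total Betti number is multiplicative under products.
Each S^d (d>=1) has total Betti number 2.
There are 9 sphere factors.
Total = 2^9 = 512

512


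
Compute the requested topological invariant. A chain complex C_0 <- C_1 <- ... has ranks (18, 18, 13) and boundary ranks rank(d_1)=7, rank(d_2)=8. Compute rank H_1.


rank H_k = rank(ker d_k) - rank(im d_{k+1}).
rank(ker d_1) = rank(C_1) - rank(d_1) = 18 - 7 = 11.
rank(im d_{1+1}) = 8.
rank H_1 = 11 - 8 = 3

3


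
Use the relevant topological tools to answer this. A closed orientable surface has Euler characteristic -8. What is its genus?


chi = 2 - 2g for closed orientable surfaces.
-8 = 2 - 2g
2g = 2 - (-8) = 10
g = 5

5


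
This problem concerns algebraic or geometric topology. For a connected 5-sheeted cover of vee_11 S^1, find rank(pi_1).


Nielsen-Schreier: an index-n subgroup of F_r is free of rank 1 + n(r-1).
Equivalently: chi(cover) = n*chi(base); chi(vee_r S^1) = 1 - 11 = -10.
chi(E) = 5*(-10) = -50; rank = 1 - chi(E) = 1 - (-50) = 51.
rank = 1 + 5*(11-1) = 1 + 50 = 51

51


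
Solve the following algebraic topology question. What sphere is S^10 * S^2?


Join of spheres: S^m * S^n = S^{m+n+1}.
dim = 10 + 2 + 1 = 13

13


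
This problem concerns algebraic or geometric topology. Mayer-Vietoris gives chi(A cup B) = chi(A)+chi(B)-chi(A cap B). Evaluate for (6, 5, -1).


chi(A cup B) = chi(A) + chi(B) - chi(A cap B)
= 6 + (5) - (-1)
= 12

12


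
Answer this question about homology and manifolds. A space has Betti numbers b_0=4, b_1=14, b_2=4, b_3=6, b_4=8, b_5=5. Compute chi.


chi = sum_k (-1)^k b_k.
= (4) + (-14) + (4) + (-6) + (8) + (-5)
= -9

-9


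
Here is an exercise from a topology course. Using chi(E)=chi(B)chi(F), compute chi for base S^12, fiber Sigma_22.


chi(S^12) = 2 (n even), chi(Sigma_22) = 2 - 2*22 = -42.
chi(E) = 2 * (-42) = -84

-84


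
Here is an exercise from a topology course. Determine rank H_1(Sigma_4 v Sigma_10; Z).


For a wedge: H_1(A v B) = H_1(A) + H_1(B).
b_1(Sigma_4) = 8, b_1(Sigma_10) = 20.
b_1 = 8 + 20 = 28

28


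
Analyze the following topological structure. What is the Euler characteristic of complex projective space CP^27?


CP^27 has one cell in each even dimension 0, 2, ..., 2*27 (27+1 cells total).
All cells are even-dimensional, so chi = number of cells.
chi = 27 + 1 = 28

28


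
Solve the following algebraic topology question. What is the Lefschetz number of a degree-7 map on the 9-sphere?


On S^9: L(f) = tr(f_0*) + (-1)^9 tr(f_9*) = 1 + (-1)^9 * deg(f).
L(f) = 1 + (-1)^9 * 7 = 1 + -7 = -6

-6


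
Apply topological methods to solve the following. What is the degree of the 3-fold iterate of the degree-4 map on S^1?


deg(f) = 4. Degree is multiplicative: deg(f^3) = (deg f)^3.
deg(f^3) = (4)^3 = 64

64


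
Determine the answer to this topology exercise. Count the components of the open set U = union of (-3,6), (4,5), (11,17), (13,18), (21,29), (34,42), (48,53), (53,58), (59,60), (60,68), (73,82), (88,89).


Sort and merge overlapping open intervals.
Merged: (-3,6), (11,18), (21,29), (34,42), (48,53), (53,58), (59,60), (60,68), (73,82), (88,89).
Number of components = 10

10


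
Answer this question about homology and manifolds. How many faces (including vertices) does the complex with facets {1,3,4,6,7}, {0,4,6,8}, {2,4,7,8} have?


Each maximal simplex on m vertices has 2^m - 1 nonempty faces.
Take the union (dedupe shared faces).
Total distinct faces = 53

53


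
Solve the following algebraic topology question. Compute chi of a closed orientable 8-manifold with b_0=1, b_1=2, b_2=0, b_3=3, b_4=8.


By Poincare duality b_k = b_{8-k}, so full Betti numbers: b_0=1, b_1=2, b_2=0, b_3=3, b_4=8, b_5=3, b_6=0, b_7=2, b_8=1.
chi = sum (-1)^k b_k = 0

0


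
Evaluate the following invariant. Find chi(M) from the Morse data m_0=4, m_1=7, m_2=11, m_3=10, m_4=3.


Morse theory: chi(M) = sum_k (-1)^k m_k where m_k = #(index-k critical points).
= (4) + (-7) + (11) + (-10) + (3) = 1

1


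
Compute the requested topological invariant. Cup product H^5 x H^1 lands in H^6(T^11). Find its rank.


Cup product: H^p x H^q -> H^{p+q}; here p+q = 5+1 = 6.
rank H^k(T^n) = C(n,k).
C(11,6) = 462

462


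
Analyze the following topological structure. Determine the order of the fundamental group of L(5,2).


pi_1(L(p,q)) = Z/pZ for any q coprime to p.
|pi_1(L(5,2))| = 5

5


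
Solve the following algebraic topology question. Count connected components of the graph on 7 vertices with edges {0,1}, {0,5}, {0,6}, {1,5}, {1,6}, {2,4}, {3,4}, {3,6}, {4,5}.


Run DFS/union-find over 7 vertices.
V = 7, E = 9.
Number of components = 1

1
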